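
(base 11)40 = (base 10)44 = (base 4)230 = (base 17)2a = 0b101100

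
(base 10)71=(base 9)78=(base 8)107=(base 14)51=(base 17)43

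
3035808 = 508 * 5976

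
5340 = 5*1068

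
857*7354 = 6302378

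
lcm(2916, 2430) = 14580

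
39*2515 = 98085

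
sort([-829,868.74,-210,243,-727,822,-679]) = [-829,-727,-679,-210,243,822,868.74]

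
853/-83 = -10 - 23/83 ≈ -10.28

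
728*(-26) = -18928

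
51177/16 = 3198 + 9/16 ≈ 3198.56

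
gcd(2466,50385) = 3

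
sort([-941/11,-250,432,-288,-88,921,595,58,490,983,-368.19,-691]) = [-691,-368.19,-288,-250,-88,-941/11,58,432,490,595,921,983]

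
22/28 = 11/14 ≈ 0.786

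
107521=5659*19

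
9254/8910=1 + 172/4455 ≈ 1.04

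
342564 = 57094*6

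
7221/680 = 10 + 421/680 ≈ 10.62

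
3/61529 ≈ 0.0000488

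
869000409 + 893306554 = 1762306963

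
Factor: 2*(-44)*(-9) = 2^3*3^2*11^1 = 792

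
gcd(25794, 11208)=6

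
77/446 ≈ 0.173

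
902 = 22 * 41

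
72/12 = 6 = 6.00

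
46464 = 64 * 726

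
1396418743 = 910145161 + 486273582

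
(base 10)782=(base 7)2165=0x30e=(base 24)18e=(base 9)1058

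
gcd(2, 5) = 1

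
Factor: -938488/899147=-1*2^3*17^(-1)*73^1*227^(-1)*233^(-1)*1607^1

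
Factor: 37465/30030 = 2^(-1)*3^(-1)*7^(-1)*11^(-1)*13^(-1)*59^1*127^1 = 7493/6006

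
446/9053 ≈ 0.0493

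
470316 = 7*67188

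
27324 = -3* (-9108)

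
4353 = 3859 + 494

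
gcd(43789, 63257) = 1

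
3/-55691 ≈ -0.0000539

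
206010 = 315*654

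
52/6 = 26/3 ≈ 8.67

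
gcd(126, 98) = 14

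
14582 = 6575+8007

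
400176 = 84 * 4764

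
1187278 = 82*14479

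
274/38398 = 137/19199 ≈ 0.00714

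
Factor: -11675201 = -1 * 41^1 * 163^1 * 1747^1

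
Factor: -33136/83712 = -1*2^(-4)*3^(-1)*19^1 = -19/48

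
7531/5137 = 1+2394/5137 ≈ 1.47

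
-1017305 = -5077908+4060603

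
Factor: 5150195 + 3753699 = 2^1*19^1*53^1*4421^1 = 8903894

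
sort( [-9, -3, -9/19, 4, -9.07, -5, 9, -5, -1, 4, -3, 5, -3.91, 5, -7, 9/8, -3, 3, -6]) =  [-9.07, -9, -7, -6, -5, -5, -3.91, -3, -3, -3, -1, -9/19, 9/8, 3, 4, 4, 5, 5, 9]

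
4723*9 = 42507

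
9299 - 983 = 8316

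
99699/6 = 16616 + 1/2 = 16616.50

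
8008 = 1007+7001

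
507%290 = 217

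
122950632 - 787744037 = -664793405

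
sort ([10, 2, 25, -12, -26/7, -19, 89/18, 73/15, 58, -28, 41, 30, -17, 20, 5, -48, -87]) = [-87, -48, -28, -19, -17, -12, -26/7, 2, 73/15, 89/18, 5, 10, 20, 25, 30, 41, 58]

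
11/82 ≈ 0.134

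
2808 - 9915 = -7107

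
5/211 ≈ 0.0237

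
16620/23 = 722 + 14/23 ≈ 722.61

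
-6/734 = -3/367 ≈ -0.00817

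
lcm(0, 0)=0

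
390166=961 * 406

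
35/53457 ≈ 0.000655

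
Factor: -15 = -1*3^1*5^1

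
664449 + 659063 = 1323512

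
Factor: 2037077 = 7^3 * 5939^1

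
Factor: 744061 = 199^1*3739^1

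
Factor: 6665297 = 6665297^1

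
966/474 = 2 + 3/79≈2.04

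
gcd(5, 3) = 1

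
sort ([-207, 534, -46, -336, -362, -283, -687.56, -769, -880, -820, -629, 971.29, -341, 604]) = [-880, -820, -769, -687.56, -629, -362, -341, -336, -283, -207, -46, 534, 604, 971.29]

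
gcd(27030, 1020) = 510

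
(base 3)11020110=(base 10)3090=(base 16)c12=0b110000010010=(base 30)3d0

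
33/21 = 1 + 4/7 ≈ 1.57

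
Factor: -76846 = -1*2^1*7^1*11^1*499^1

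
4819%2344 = 131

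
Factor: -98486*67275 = -1*2^1*3^2*5^2*13^1*23^2*2141^1 = -6625645650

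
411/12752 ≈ 0.0322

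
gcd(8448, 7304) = 88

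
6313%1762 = 1027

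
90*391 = 35190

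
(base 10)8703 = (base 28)b2n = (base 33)7wo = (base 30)9k3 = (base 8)20777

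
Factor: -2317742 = -1*2^1*7^1*165553^1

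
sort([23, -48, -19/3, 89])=[-48, -19/3, 23, 89]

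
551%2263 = 551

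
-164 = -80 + -84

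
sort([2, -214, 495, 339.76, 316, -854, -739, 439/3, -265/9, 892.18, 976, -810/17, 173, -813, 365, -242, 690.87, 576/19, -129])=[-854, -813, -739, -242, -214, -129, -810/17, -265/9, 2, 576/19, 439/3, 173, 316, 339.76, 365, 495, 690.87, 892.18, 976]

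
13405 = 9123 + 4282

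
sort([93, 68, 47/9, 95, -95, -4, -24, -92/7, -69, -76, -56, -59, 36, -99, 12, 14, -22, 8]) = [-99, -95, -76, -69, -59, -56, -24, -22, -92/7, -4, 47/9, 8, 12, 14, 36, 68, 93, 95]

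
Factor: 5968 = 2^4*373^1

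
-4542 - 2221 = -6763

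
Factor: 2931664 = 2^4 * 41^2 * 109^1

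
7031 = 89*79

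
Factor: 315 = 3^2*5^1*7^1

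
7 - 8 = -1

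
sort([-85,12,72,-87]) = [-87,-85,12,72]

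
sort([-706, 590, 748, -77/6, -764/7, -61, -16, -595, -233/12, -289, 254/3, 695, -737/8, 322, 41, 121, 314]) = [-706, -595, -289, -764/7, -737/8, -61, -233/12, -16, -77/6, 41, 254/3, 121, 314, 322, 590, 695, 748]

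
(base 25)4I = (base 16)76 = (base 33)3J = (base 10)118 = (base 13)91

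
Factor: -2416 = -1 * 2^4 * 151^1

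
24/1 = 24 = 24.00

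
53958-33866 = 20092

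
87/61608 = 29/20536 ≈ 0.00141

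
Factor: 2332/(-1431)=-1*2^2*3^(-3)*11^1=-44/27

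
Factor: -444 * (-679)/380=3^1 * 5^(-1) * 7^1 * 19^(-1) * 37^1 * 97^1=75369/95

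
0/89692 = 0 = 0.00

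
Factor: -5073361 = -1 * 17^1 * 19^1 * 113^1 * 139^1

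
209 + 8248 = 8457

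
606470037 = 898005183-291535146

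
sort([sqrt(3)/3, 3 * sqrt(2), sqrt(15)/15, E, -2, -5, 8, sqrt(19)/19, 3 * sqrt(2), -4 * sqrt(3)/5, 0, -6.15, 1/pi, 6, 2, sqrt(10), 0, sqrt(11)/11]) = [-6.15, -5, -2, -4 * sqrt(3)/5, 0, 0, sqrt(19)/19, sqrt(15)/15, sqrt(11)/11, 1/pi, sqrt(3)/3, 2, E, sqrt(10), 3 * sqrt(2), 3 * sqrt(2), 6, 8]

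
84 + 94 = 178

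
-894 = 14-908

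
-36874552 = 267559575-304434127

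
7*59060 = 413420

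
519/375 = 173/125 ≈ 1.38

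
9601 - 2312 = 7289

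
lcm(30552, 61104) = 61104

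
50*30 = 1500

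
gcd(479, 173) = 1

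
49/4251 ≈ 0.0115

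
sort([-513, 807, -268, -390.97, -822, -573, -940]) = [-940, -822, -573, -513, -390.97, -268, 807]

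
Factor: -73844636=-1 * 2^2 * 59^1 * 157^1 * 1993^1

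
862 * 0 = 0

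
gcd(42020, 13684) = 44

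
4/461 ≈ 0.00868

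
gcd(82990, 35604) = 86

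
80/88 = 10/11 ≈ 0.909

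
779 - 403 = 376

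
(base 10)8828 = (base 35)778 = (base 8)21174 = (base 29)aec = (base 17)1d95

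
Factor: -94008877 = -1 * 94008877^1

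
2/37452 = 1/18726 ≈ 0.0000534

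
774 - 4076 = -3302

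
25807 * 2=51614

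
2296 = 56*41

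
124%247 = 124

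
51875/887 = 58 + 429/887 ≈ 58.48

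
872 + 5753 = 6625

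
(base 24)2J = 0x43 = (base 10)67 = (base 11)61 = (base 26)2F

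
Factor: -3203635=-1 * 5^1 * 640727^1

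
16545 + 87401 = 103946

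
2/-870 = -1/435 ≈ -0.00230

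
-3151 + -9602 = -12753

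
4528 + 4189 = 8717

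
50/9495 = 10/1899 ≈ 0.00527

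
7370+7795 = 15165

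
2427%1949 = 478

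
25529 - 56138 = -30609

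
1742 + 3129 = 4871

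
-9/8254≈-0.00109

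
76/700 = 19/175 ≈ 0.109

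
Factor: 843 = 3^1*281^1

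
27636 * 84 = 2321424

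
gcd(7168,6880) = 32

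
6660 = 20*333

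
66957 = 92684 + -25727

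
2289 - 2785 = -496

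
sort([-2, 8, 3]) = [-2, 3, 8]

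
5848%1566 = 1150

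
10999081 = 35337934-24338853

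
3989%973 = 97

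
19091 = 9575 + 9516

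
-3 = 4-7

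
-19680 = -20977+1297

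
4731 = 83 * 57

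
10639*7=74473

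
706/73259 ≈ 0.00964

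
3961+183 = 4144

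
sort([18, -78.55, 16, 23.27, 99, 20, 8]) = [-78.55, 8, 16, 18, 20, 23.27, 99]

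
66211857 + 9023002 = 75234859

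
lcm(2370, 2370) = 2370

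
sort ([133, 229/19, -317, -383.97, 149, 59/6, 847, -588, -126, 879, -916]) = [-916, -588, -383.97, -317, -126, 59/6, 229/19, 133, 149, 847, 879]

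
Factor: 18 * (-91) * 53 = -1 * 2^1 * 3^2 * 7^1 * 13^1 * 53^1 = -86814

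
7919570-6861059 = 1058511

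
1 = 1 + 0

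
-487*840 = -409080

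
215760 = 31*6960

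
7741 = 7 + 7734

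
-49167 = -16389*3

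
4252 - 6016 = -1764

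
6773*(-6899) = -46726927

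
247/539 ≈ 0.458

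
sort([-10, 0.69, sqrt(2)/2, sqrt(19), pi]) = [-10, 0.69, sqrt(2)/2, pi, sqrt(19)]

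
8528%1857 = 1100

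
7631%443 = 100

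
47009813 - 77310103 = -30300290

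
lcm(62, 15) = 930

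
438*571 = 250098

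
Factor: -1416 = -1 * 2^3 * 3^1 * 59^1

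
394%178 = 38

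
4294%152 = 38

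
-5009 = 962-5971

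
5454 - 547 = 4907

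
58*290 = 16820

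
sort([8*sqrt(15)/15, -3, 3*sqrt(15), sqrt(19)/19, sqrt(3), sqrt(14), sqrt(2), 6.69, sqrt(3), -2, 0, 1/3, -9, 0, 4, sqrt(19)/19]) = [-9, -3, -2, 0, 0, sqrt(19)/19, sqrt(19)/19, 1/3, sqrt(2), sqrt(3), sqrt(3), 8*sqrt(15)/15, sqrt(14), 4, 6.69, 3*sqrt(15)]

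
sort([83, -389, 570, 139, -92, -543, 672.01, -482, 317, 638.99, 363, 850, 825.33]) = [-543, -482, -389, -92, 83, 139, 317, 363, 570, 638.99, 672.01, 825.33, 850]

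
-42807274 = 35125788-77933062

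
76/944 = 19/236 ≈ 0.0805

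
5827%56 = 3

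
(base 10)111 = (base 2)1101111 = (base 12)93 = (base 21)56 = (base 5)421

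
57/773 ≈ 0.0737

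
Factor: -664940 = -1 * 2^2 * 5^1 * 33247^1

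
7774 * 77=598598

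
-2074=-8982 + 6908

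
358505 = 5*71701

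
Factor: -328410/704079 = -1 * 2^1 * 3^(-1) * 5^1 * 41^1 * 293^(-1) = -410/879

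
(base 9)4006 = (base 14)10ca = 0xb6a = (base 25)4gm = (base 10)2922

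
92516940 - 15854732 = 76662208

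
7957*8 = 63656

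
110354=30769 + 79585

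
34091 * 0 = 0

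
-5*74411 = -372055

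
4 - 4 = 0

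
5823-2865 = 2958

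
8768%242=56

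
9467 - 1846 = 7621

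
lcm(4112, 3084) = 12336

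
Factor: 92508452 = 2^2*61^1*379133^1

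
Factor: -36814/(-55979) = 2^1*7^(-1)*11^(-1)*79^1*233^1*727^(-1)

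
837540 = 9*93060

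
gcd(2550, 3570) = 510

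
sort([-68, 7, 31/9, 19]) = [-68, 31/9, 7, 19]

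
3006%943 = 177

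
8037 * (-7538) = -60582906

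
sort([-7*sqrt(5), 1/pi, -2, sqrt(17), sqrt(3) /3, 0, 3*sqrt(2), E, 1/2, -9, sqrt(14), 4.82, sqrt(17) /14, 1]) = [-7*sqrt(5), -9, -2, 0, sqrt(17) /14, 1/pi, 1/2, sqrt(3) /3, 1, E, sqrt(14), sqrt(17), 3*sqrt(2), 4.82]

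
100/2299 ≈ 0.0435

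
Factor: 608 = 2^5*19^1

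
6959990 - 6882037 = 77953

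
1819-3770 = -1951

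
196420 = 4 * 49105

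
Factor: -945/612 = -1 * 2^(-2) * 3^1 * 5^1 * 7^1 * 17^(-1) = -105/68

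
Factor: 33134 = 2^1 * 16567^1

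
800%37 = 23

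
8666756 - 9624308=-957552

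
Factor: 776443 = 457^1 * 1699^1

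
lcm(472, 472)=472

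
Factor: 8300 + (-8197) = 103^1 = 103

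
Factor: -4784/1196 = -1 * 2^2 = -4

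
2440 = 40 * 61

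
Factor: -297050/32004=-1 * 2^(-1) * 3^(-2) * 5^2 * 7^(-1) * 13^1 * 127^(-1) * 457^1=-148525/16002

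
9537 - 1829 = 7708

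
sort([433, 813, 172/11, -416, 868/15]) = [-416, 172/11, 868/15, 433, 813]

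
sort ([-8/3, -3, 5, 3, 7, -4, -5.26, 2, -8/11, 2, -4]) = [-5.26, -4, -4, -3, -8/3, -8/11, 2, 2, 3, 5, 7]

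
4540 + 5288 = 9828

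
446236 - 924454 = -478218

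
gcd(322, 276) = 46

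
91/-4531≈-0.0201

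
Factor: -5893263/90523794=-1*2^(-1)*3^2*167^1*1307^1*15087299^(-1)=-1964421/30174598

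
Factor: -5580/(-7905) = 2^2 * 3^1 * 17^(-1) = 12/17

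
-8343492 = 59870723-68214215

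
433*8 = 3464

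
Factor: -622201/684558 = -1 * 2^(-1) * 3^(-3) * 7^(-1) * 31^1 * 1811^(-1) * 20071^1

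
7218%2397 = 27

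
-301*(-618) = 186018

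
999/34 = 29 + 13/34 ≈ 29.38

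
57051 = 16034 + 41017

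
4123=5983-1860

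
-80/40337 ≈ -0.00198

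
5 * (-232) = -1160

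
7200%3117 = 966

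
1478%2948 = 1478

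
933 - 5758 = -4825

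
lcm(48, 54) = 432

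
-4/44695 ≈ -0.0000895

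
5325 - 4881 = 444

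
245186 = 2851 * 86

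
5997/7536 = 1999/2512 ≈ 0.796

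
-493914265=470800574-964714839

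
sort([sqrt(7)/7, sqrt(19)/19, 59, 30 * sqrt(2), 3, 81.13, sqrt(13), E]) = [sqrt(19)/19, sqrt(7)/7, E, 3, sqrt(13), 30 * sqrt(2), 59, 81.13]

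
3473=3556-83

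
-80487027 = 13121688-93608715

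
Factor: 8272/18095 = 2^4 * 5^ (-1) * 7^ (-1) = 16/35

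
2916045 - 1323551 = 1592494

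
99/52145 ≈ 0.00190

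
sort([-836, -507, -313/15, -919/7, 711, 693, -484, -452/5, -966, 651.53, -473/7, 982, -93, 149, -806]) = [-966, -836, -806, -507, -484, -919/7, -93, -452/5, -473/7, -313/15, 149, 651.53, 693, 711, 982]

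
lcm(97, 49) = 4753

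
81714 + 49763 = 131477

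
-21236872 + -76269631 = -97506503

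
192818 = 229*842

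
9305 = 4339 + 4966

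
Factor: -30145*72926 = -1*2^1*5^1*7^1*5209^1*6029^1 = -2198354270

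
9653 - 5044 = 4609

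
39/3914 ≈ 0.00996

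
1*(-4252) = -4252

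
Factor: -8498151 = -1*3^2*944239^1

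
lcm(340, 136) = 680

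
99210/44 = 49605/22 ≈ 2254.77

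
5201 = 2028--3173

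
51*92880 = 4736880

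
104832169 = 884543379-779711210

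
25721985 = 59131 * 435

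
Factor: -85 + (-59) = -1*2^4*3^2 = -144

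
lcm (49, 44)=2156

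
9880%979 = 90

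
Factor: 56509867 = 677^1*83471^1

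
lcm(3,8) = 24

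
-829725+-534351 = -1364076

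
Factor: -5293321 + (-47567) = -1 * 2^3 * 3^2 * 7^1 * 10597^1 = -5340888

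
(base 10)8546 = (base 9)12645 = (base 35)6y6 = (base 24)ek2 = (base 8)20542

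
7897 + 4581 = 12478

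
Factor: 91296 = 2^5 * 3^2 * 317^1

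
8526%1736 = 1582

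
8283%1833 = 951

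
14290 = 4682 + 9608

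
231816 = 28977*8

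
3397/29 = 117 + 4/29 ≈ 117.14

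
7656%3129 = 1398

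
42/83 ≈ 0.506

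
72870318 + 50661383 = 123531701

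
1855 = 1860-5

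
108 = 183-75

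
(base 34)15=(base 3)1110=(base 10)39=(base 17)25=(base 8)47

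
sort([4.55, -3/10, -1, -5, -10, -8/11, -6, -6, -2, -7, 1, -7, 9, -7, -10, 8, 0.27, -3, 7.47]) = [-10, -10, -7, -7, -7, -6, -6, -5, -3, -2, -1, -8/11, -3/10, 0.27, 1, 4.55, 7.47, 8, 9]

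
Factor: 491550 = 2^1*3^1*5^2*29^1*113^1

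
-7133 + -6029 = -13162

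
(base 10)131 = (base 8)203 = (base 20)6b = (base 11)10a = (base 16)83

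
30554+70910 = 101464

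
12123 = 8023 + 4100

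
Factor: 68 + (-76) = -1*2^3 = -8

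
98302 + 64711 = 163013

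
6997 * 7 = 48979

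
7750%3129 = 1492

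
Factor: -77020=-1*2^2*5^1*3851^1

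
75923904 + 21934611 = 97858515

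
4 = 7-3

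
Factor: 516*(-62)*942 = -1*2^4*3^2*31^1*43^1*157^1 = -30136464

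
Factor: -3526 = -1*2^1*41^1*43^1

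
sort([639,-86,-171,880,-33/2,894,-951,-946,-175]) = [-951,-946,-175,-171,-86,-33/2,639,880,894]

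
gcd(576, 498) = 6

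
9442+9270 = 18712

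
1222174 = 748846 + 473328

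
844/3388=211/847 ≈ 0.249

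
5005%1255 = 1240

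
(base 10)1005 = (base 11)834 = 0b1111101101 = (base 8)1755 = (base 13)5c4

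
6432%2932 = 568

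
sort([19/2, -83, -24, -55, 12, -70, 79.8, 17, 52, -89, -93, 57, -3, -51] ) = [-93, -89, -83, -70, -55, -51, -24, -3, 19/2, 12, 17, 52, 57, 79.8] 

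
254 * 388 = 98552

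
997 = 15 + 982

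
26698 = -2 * (-13349)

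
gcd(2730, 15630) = 30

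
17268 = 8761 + 8507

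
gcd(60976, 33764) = 4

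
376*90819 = 34147944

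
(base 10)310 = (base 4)10312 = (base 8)466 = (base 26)bo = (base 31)a0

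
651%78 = 27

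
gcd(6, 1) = 1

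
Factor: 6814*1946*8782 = 2^3*7^1*139^1*3407^1*4391^1 = 116449706408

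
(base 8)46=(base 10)38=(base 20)1i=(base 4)212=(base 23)1f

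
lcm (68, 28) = 476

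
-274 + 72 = -202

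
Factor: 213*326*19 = 2^1*3^1*19^1*71^1*163^1 = 1319322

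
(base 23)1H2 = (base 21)21J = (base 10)922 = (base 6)4134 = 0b1110011010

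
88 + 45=133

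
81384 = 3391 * 24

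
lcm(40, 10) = 40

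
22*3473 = 76406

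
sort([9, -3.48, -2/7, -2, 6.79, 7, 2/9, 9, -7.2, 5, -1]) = [-7.2, -3.48, -2, -1, -2/7, 2/9, 5, 6.79, 7, 9, 9]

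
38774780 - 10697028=28077752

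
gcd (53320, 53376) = 8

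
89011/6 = 14835+1/6 ≈ 14835.17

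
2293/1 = 2293 = 2293.00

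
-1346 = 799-2145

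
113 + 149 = 262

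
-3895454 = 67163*(-58)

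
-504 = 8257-8761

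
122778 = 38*3231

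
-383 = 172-555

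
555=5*111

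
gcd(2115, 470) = 235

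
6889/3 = 2296+1/3 ≈ 2296.33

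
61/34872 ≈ 0.00175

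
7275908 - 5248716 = 2027192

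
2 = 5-3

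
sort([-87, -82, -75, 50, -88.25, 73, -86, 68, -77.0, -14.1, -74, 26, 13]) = [-88.25, -87, -86, -82, -77.0, -75, -74, -14.1, 13, 26, 50, 68, 73]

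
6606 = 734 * 9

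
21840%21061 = 779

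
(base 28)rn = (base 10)779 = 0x30b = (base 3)1001212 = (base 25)164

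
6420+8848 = 15268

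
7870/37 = 212 + 26/37 ≈ 212.70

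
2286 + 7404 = 9690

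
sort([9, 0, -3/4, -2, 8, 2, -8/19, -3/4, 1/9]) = [-2, -3/4, -3/4, -8/19, 0, 1/9, 2, 8, 9]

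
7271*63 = 458073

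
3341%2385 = 956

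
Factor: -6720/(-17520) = 2^2*7^1*73^(-1) = 28/73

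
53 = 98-45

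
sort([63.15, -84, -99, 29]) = [-99, -84, 29, 63.15]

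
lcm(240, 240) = 240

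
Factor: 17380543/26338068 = 2^(-2) * 3^(-3) * 89^1 * 401^1 * 487^1 * 243871^(-1)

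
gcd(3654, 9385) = 1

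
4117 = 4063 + 54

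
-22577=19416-41993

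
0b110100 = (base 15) 37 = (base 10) 52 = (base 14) 3a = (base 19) 2e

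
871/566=1 + 305/566 ≈ 1.54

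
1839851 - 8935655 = -7095804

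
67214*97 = 6519758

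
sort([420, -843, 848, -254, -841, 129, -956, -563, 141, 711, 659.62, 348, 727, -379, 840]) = [-956, -843, -841, -563, -379, -254, 129, 141, 348, 420, 659.62, 711, 727, 840, 848]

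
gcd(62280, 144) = 72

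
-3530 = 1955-5485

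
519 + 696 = 1215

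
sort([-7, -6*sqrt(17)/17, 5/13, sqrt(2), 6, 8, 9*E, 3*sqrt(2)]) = [-7, -6*sqrt(17)/17, 5/13, sqrt(2), 3*sqrt(2), 6, 8, 9*E]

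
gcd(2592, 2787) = 3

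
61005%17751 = 7752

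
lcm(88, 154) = 616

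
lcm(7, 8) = 56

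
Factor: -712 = -1*2^3*89^1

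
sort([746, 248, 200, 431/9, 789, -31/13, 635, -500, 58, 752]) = [-500, -31/13, 431/9, 58, 200, 248, 635, 746, 752, 789]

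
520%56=16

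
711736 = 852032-140296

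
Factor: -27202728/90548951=-1 * 2^3 * 3^1 * 7^1 * 41^(-1) * 397^(-1) * 5563^(-1) * 161921^1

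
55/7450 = 11/1490 ≈ 0.00738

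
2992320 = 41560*72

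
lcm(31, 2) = 62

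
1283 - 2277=-994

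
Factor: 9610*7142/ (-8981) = -1*2^2*5^1*7^ (-1)*31^2*1283^ (-1)*3571^1 = -68634620/8981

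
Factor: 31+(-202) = -1 * 3^2 * 19^1 = -171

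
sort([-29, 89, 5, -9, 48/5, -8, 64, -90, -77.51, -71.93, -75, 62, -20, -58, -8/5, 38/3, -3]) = [-90, -77.51, -75, -71.93, -58, -29, -20, -9, -8, -3, -8/5, 5, 48/5, 38/3, 62, 64, 89]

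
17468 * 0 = 0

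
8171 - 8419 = -248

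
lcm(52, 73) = 3796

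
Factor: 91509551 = 7^1 * 31^1 * 421703^1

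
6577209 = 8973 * 733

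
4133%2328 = 1805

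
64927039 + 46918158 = 111845197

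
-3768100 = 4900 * (-769)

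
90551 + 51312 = 141863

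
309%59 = 14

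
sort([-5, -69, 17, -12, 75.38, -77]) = [-77, -69, -12, -5, 17, 75.38]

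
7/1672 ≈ 0.00419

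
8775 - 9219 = -444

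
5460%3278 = 2182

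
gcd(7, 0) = 7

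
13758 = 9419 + 4339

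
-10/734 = -5/367 ≈ -0.0136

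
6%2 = 0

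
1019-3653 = -2634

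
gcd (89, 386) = 1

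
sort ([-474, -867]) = [-867, -474]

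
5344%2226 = 892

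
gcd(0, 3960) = 3960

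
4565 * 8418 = 38428170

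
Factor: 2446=2^1*1223^1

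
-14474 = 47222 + -61696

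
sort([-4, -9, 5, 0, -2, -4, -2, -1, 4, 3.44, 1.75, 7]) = [-9, -4, -4, -2, -2, -1, 0, 1.75, 3.44, 4, 5, 7]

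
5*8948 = 44740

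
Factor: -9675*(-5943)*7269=3^4*5^2*7^1*43^1*283^1*2423^1=417956778225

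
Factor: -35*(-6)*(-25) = -1*2^1*3^1*5^3*7^1 = -5250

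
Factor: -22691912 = -1 * 2^3 * 2836489^1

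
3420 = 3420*1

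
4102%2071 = 2031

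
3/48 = 1/16 = 0.0625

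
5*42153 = 210765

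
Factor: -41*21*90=-1*2^1*3^3*5^1*7^1*41^1=-77490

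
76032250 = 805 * 94450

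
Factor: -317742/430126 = -1*3^1*52957^1*215063^(-1) = -158871/215063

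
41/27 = 1+14/27 ≈ 1.52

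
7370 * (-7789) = -57404930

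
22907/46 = 497 + 45/46 ≈ 497.98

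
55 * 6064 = 333520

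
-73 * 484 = -35332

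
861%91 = 42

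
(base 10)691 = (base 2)1010110011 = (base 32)lj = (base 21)1bj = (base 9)847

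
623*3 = 1869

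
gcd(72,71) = 1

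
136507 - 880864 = -744357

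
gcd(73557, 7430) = 743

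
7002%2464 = 2074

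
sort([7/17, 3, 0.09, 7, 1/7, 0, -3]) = [-3, 0, 0.09, 1/7, 7/17, 3, 7]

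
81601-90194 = -8593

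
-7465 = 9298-16763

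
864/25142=432/12571 ≈ 0.0344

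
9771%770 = 531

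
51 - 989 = -938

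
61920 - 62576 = -656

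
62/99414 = 31/49707 ≈ 0.000624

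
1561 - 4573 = -3012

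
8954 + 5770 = 14724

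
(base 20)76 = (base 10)146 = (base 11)123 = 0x92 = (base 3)12102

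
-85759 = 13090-98849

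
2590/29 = 89 + 9/29≈89.31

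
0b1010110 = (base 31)2o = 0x56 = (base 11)79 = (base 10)86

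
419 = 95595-95176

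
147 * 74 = 10878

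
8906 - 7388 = 1518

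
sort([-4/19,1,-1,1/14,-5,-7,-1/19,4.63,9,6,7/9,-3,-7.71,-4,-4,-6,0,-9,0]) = [-9,-7.71,-7,-6,-5,-4,-4,-3,-1,-4/19,-1/19,0,0,1/14,7/9,1,4.63,6,9]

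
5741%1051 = 486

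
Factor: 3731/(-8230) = -1*2^(-1)*5^(-1)*7^1*13^1*41^1*823^(-1)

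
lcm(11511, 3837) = 11511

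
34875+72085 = 106960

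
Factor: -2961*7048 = -1*2^3*3^2*7^1*47^1*881^1 = -20869128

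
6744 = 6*1124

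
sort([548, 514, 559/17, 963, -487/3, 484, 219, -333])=[-333, -487/3, 559/17, 219, 484, 514, 548, 963]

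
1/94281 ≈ 0.0000106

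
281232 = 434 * 648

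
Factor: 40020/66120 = 2^(-1)*19^(-1)*23^1 = 23/38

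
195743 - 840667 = -644924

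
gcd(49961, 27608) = 1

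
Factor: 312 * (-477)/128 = -1 * 2^(-4) * 3^3 * 13^1 * 53^1 = -18603/16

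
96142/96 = 1001 + 23/48 ≈ 1001.48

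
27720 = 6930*4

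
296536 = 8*37067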